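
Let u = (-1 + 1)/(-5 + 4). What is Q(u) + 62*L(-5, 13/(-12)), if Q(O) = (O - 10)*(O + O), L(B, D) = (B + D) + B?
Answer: -4123/6 ≈ -687.17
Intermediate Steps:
u = 0 (u = 0/(-1) = 0*(-1) = 0)
L(B, D) = D + 2*B
Q(O) = 2*O*(-10 + O) (Q(O) = (-10 + O)*(2*O) = 2*O*(-10 + O))
Q(u) + 62*L(-5, 13/(-12)) = 2*0*(-10 + 0) + 62*(13/(-12) + 2*(-5)) = 2*0*(-10) + 62*(13*(-1/12) - 10) = 0 + 62*(-13/12 - 10) = 0 + 62*(-133/12) = 0 - 4123/6 = -4123/6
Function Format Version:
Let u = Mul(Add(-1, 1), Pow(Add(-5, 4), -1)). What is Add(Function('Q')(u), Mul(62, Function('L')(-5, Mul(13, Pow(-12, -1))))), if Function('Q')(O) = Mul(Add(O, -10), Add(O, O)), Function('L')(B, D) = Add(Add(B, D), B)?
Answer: Rational(-4123, 6) ≈ -687.17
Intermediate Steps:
u = 0 (u = Mul(0, Pow(-1, -1)) = Mul(0, -1) = 0)
Function('L')(B, D) = Add(D, Mul(2, B))
Function('Q')(O) = Mul(2, O, Add(-10, O)) (Function('Q')(O) = Mul(Add(-10, O), Mul(2, O)) = Mul(2, O, Add(-10, O)))
Add(Function('Q')(u), Mul(62, Function('L')(-5, Mul(13, Pow(-12, -1))))) = Add(Mul(2, 0, Add(-10, 0)), Mul(62, Add(Mul(13, Pow(-12, -1)), Mul(2, -5)))) = Add(Mul(2, 0, -10), Mul(62, Add(Mul(13, Rational(-1, 12)), -10))) = Add(0, Mul(62, Add(Rational(-13, 12), -10))) = Add(0, Mul(62, Rational(-133, 12))) = Add(0, Rational(-4123, 6)) = Rational(-4123, 6)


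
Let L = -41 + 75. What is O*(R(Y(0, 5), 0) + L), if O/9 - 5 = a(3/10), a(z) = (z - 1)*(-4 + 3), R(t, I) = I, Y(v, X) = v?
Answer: 8721/5 ≈ 1744.2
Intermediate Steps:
L = 34
a(z) = 1 - z (a(z) = (-1 + z)*(-1) = 1 - z)
O = 513/10 (O = 45 + 9*(1 - 3/10) = 45 + 9*(7/10) = 45 + 63/10 = 513/10 ≈ 51.300)
O*(R(Y(0, 5), 0) + L) = 513*(0 + 34)/10 = (513/10)*34 = 8721/5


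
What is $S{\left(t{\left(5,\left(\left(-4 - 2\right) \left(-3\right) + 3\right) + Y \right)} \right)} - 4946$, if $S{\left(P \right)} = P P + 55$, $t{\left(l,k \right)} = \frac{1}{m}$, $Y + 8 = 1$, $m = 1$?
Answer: $-4890$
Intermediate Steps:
$Y = -7$ ($Y = -8 + 1 = -7$)
$t{\left(l,k \right)} = 1$ ($t{\left(l,k \right)} = 1^{-1} = 1$)
$S{\left(P \right)} = 55 + P^{2}$ ($S{\left(P \right)} = P^{2} + 55 = 55 + P^{2}$)
$S{\left(t{\left(5,\left(\left(-4 - 2\right) \left(-3\right) + 3\right) + Y \right)} \right)} - 4946 = \left(55 + 1^{2}\right) - 4946 = \left(55 + 1\right) - 4946 = 56 - 4946 = -4890$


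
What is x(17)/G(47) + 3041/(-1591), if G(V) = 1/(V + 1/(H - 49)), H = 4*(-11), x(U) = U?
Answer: 117912577/147963 ≈ 796.91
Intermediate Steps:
H = -44
G(V) = 1/(-1/93 + V) (G(V) = 1/(V + 1/(-44 - 49)) = 1/(V + 1/(-93)) = 1/(V - 1/93) = 1/(-1/93 + V))
x(17)/G(47) + 3041/(-1591) = 17/((93/(-1 + 93*47))) + 3041/(-1591) = 17/((93/(-1 + 4371))) + 3041*(-1/1591) = 17/((93/4370)) - 3041/1591 = 17/((93*(1/4370))) - 3041/1591 = 17/(93/4370) - 3041/1591 = 17*(4370/93) - 3041/1591 = 74290/93 - 3041/1591 = 117912577/147963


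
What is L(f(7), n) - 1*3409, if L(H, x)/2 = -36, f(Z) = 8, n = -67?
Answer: -3481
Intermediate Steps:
L(H, x) = -72 (L(H, x) = 2*(-36) = -72)
L(f(7), n) - 1*3409 = -72 - 1*3409 = -72 - 3409 = -3481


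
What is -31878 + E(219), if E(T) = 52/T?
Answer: -6981230/219 ≈ -31878.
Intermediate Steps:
-31878 + E(219) = -31878 + 52/219 = -6981230/219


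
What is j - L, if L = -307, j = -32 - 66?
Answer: 209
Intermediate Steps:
j = -98
j - L = -98 - 1*(-307) = -98 + 307 = 209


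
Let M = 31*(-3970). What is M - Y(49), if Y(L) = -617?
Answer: -122453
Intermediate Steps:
M = -123070
M - Y(49) = -123070 - 1*(-617) = -123070 + 617 = -122453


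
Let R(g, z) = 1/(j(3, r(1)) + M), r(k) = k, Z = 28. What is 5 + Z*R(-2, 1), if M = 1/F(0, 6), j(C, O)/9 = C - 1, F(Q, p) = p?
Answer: 713/109 ≈ 6.5413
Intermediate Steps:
j(C, O) = -9 + 9*C (j(C, O) = 9*(C - 1) = 9*(-1 + C) = -9 + 9*C)
M = ⅙ (M = 1/6 = ⅙ ≈ 0.16667)
R(g, z) = 6/109 (R(g, z) = 1/((-9 + 9*3) + ⅙) = 1/((-9 + 27) + ⅙) = 1/(18 + ⅙) = 1/(109/6) = 6/109)
5 + Z*R(-2, 1) = 5 + 28*(6/109) = 5 + 168/109 = 713/109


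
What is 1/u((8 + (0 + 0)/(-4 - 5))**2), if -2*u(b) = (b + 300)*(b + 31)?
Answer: -1/17290 ≈ -5.7837e-5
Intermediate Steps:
u(b) = -(31 + b)*(300 + b)/2 (u(b) = -(b + 300)*(b + 31)/2 = -(300 + b)*(31 + b)/2 = -(31 + b)*(300 + b)/2)
1/u((8 + (0 + 0)/(-4 - 5))**2) = 1/(-4650 - 331*(8 + (0 + 0)/(-4 - 5))**2/2 - (8 + (0 + 0)/(-4 - 5))**4/2) = 1/(-4650 - 331*(8 + 0/(-9))**2/2 - (8 + 0/(-9))**4/2) = 1/(-4650 - 331*(8 + 0*(-1/9))**2/2 - (8 + 0*(-1/9))**4/2) = 1/(-4650 - 331*(8 + 0)**2/2 - (8 + 0)**4/2) = 1/(-4650 - 331/2*8**2 - (8**2)**2/2) = 1/(-4650 - 331/2*64 - 1/2*64**2) = 1/(-4650 - 10592 - 1/2*4096) = 1/(-4650 - 10592 - 2048) = 1/(-17290) = -1/17290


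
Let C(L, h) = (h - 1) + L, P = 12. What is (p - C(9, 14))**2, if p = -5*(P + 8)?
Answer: 14884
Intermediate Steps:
C(L, h) = -1 + L + h (C(L, h) = (-1 + h) + L = -1 + L + h)
p = -100 (p = -5*(12 + 8) = -5*20 = -100)
(p - C(9, 14))**2 = (-100 - (-1 + 9 + 14))**2 = (-100 - 1*22)**2 = (-100 - 22)**2 = (-122)**2 = 14884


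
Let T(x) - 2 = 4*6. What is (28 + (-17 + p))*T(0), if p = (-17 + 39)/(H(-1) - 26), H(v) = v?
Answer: 7150/27 ≈ 264.81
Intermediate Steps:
T(x) = 26 (T(x) = 2 + 4*6 = 2 + 24 = 26)
p = -22/27 (p = (-17 + 39)/(-1 - 26) = 22/(-27) = 22*(-1/27) = -22/27 ≈ -0.81481)
(28 + (-17 + p))*T(0) = (28 + (-17 - 22/27))*26 = (28 - 481/27)*26 = (275/27)*26 = 7150/27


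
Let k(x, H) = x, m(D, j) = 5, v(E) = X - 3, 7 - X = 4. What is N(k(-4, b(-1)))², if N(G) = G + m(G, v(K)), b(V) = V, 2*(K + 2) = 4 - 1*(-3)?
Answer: 1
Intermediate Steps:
X = 3 (X = 7 - 1*4 = 7 - 4 = 3)
K = 3/2 (K = -2 + (4 - 1*(-3))/2 = -2 + (4 + 3)/2 = -2 + (½)*7 = -2 + 7/2 = 3/2 ≈ 1.5000)
v(E) = 0 (v(E) = 3 - 3 = 0)
N(G) = 5 + G (N(G) = G + 5 = 5 + G)
N(k(-4, b(-1)))² = (5 - 4)² = 1² = 1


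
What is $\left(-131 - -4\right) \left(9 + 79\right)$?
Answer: $-11176$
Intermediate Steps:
$\left(-131 - -4\right) \left(9 + 79\right) = \left(-131 + \left(-4 + 8\right)\right) 88 = \left(-131 + 4\right) 88 = \left(-127\right) 88 = -11176$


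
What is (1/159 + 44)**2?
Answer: 48958009/25281 ≈ 1936.6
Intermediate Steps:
(1/159 + 44)**2 = (6997/159)**2 = 48958009/25281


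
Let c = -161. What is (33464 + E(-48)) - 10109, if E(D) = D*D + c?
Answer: 25498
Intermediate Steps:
E(D) = -161 + D² (E(D) = D*D - 161 = D² - 161 = -161 + D²)
(33464 + E(-48)) - 10109 = (33464 + (-161 + (-48)²)) - 10109 = (33464 + (-161 + 2304)) - 10109 = (33464 + 2143) - 10109 = 35607 - 10109 = 25498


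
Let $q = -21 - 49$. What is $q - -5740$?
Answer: $5670$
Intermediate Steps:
$q = -70$
$q - -5740 = -70 - -5740 = -70 + 5740 = 5670$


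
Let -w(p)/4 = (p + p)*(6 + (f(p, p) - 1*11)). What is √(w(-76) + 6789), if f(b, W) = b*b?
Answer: √3515557 ≈ 1875.0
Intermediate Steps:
f(b, W) = b²
w(p) = -8*p*(-5 + p²) (w(p) = -4*(p + p)*(6 + (p² - 1*11)) = -4*2*p*(6 + (p² - 11)) = -4*2*p*(6 + (-11 + p²)) = -4*2*p*(-5 + p²) = -8*p*(-5 + p²))
√(w(-76) + 6789) = √(8*(-76)*(5 - 1*(-76)²) + 6789) = √(8*(-76)*(5 - 1*5776) + 6789) = √(8*(-76)*(5 - 5776) + 6789) = √(8*(-76)*(-5771) + 6789) = √(3508768 + 6789) = √3515557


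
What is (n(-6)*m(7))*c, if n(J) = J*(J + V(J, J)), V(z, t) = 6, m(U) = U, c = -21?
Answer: 0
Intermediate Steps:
n(J) = J*(6 + J) (n(J) = J*(J + 6) = J*(6 + J))
(n(-6)*m(7))*c = (-6*(6 - 6)*7)*(-21) = (-6*0*7)*(-21) = (0*7)*(-21) = 0*(-21) = 0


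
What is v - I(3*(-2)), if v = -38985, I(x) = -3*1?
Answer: -38982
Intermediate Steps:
I(x) = -3
v - I(3*(-2)) = -38985 - 1*(-3) = -38985 + 3 = -38982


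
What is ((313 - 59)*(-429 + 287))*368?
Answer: -13273024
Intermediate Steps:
((313 - 59)*(-429 + 287))*368 = (254*(-142))*368 = -36068*368 = -13273024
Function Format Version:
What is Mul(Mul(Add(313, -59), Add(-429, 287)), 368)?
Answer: -13273024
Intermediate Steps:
Mul(Mul(Add(313, -59), Add(-429, 287)), 368) = Mul(Mul(254, -142), 368) = Mul(-36068, 368) = -13273024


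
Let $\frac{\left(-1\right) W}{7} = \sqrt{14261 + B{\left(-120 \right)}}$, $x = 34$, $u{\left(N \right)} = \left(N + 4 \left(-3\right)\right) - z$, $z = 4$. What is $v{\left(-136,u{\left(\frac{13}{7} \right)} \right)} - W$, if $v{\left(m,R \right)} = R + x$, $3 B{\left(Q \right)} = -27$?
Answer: $\frac{139}{7} + 14 \sqrt{3563} \approx 855.53$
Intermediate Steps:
$u{\left(N \right)} = -16 + N$ ($u{\left(N \right)} = \left(N + 4 \left(-3\right)\right) - 4 = \left(N - 12\right) - 4 = \left(-12 + N\right) - 4 = -16 + N$)
$B{\left(Q \right)} = -9$ ($B{\left(Q \right)} = \frac{1}{3} \left(-27\right) = -9$)
$v{\left(m,R \right)} = 34 + R$ ($v{\left(m,R \right)} = R + 34 = 34 + R$)
$W = - 14 \sqrt{3563}$ ($W = - 7 \sqrt{14261 - 9} = - 7 \sqrt{14252} = - 7 \cdot 2 \sqrt{3563} = - 14 \sqrt{3563} \approx -835.67$)
$v{\left(-136,u{\left(\frac{13}{7} \right)} \right)} - W = \left(34 - \left(16 - \frac{13}{7}\right)\right) - - 14 \sqrt{3563} = \left(34 + \left(-16 + 13 \cdot \frac{1}{7}\right)\right) + 14 \sqrt{3563} = \left(34 + \left(-16 + \frac{13}{7}\right)\right) + 14 \sqrt{3563} = \left(34 - \frac{99}{7}\right) + 14 \sqrt{3563} = \frac{139}{7} + 14 \sqrt{3563}$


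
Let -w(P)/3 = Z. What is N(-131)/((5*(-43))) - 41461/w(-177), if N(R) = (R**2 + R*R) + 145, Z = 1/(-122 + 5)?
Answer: -347684952/215 ≈ -1.6171e+6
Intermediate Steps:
Z = -1/117 (Z = 1/(-117) = -1/117 ≈ -0.0085470)
N(R) = 145 + 2*R**2 (N(R) = (R**2 + R**2) + 145 = 2*R**2 + 145 = 145 + 2*R**2)
w(P) = 1/39 (w(P) = -3*(-1/117) = 1/39)
N(-131)/((5*(-43))) - 41461/w(-177) = (145 + 2*(-131)**2)/((5*(-43))) - 41461/1/39 = (145 + 2*17161)/(-215) - 41461*39 = (145 + 34322)*(-1/215) - 1616979 = 34467*(-1/215) - 1616979 = -34467/215 - 1616979 = -347684952/215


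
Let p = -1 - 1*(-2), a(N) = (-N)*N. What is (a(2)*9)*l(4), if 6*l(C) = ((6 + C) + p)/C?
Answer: -33/2 ≈ -16.500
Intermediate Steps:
a(N) = -N²
p = 1 (p = -1 + 2 = 1)
l(C) = (7 + C)/(6*C) (l(C) = (((6 + C) + 1)/C)/6 = ((7 + C)/C)/6 = (7 + C)/(6*C))
(a(2)*9)*l(4) = (-1*2²*9)*((⅙)*(7 + 4)/4) = (-1*4*9)*((⅙)*(¼)*11) = -4*9*(11/24) = -36*11/24 = -33/2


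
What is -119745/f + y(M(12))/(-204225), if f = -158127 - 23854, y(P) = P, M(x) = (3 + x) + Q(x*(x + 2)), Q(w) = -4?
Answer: 24452920834/37165069725 ≈ 0.65795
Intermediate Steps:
M(x) = -1 + x (M(x) = (3 + x) - 4 = -1 + x)
f = -181981
-119745/f + y(M(12))/(-204225) = -119745/(-181981) + (-1 + 12)/(-204225) = -119745*(-1/181981) + 11*(-1/204225) = 119745/181981 - 11/204225 = 24452920834/37165069725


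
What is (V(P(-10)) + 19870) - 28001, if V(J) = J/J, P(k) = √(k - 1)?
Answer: -8130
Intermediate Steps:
P(k) = √(-1 + k)
V(J) = 1
(V(P(-10)) + 19870) - 28001 = (1 + 19870) - 28001 = 19871 - 28001 = -8130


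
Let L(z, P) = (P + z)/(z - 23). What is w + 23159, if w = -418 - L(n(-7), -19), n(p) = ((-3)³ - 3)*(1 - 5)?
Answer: 2205776/97 ≈ 22740.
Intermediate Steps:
n(p) = 120 (n(p) = (-27 - 3)*(-4) = -30*(-4) = 120)
L(z, P) = (P + z)/(-23 + z)
w = -40647/97 (w = -418 - (-19 + 120)/(-23 + 120) = -418 - 101/97 = -40647/97 ≈ -419.04)
w + 23159 = -40647/97 + 23159 = 2205776/97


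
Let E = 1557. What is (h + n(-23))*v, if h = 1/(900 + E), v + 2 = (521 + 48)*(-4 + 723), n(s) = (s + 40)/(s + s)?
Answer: -17069254807/113022 ≈ -1.5103e+5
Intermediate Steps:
n(s) = (40 + s)/(2*s) (n(s) = (40 + s)/((2*s)) = (40 + s)*(1/(2*s)) = (40 + s)/(2*s))
v = 409109 (v = -2 + (521 + 48)*(-4 + 723) = -2 + 569*719 = -2 + 409111 = 409109)
h = 1/2457 (h = 1/(900 + 1557) = 1/2457 ≈ 0.00040700)
(h + n(-23))*v = (1/2457 + (½)*(40 - 23)/(-23))*409109 = (1/2457 + (½)*(-1/23)*17)*409109 = (1/2457 - 17/46)*409109 = -41723/113022*409109 = -17069254807/113022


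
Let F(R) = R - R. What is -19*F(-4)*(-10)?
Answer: 0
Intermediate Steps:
F(R) = 0
-19*F(-4)*(-10) = -19*0*(-10) = 0*(-10) = 0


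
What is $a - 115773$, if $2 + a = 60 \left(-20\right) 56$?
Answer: $-182975$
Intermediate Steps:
$a = -67202$ ($a = -2 + 60 \left(-20\right) 56 = -2 - 67200 = -67202$)
$a - 115773 = -67202 - 115773 = -182975$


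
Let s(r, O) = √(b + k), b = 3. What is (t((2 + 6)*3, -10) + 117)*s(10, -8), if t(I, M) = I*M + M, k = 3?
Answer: -133*√6 ≈ -325.78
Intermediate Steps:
t(I, M) = M + I*M
s(r, O) = √6 (s(r, O) = √(3 + 3) = √6)
(t((2 + 6)*3, -10) + 117)*s(10, -8) = (-10*(1 + (2 + 6)*3) + 117)*√6 = (-10*(1 + 8*3) + 117)*√6 = (-10*(1 + 24) + 117)*√6 = (-10*25 + 117)*√6 = (-250 + 117)*√6 = -133*√6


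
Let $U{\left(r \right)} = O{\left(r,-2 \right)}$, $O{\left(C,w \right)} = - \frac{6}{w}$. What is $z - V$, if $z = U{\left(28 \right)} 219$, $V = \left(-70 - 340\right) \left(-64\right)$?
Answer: $-25583$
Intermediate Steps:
$U{\left(r \right)} = 3$ ($U{\left(r \right)} = - \frac{6}{-2} = \left(-6\right) \left(- \frac{1}{2}\right) = 3$)
$V = 26240$ ($V = \left(-410\right) \left(-64\right) = 26240$)
$z = 657$ ($z = 3 \cdot 219 = 657$)
$z - V = 657 - 26240 = -25583$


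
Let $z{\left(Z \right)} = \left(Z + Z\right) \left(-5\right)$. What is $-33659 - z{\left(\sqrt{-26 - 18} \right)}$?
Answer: $-33659 + 20 i \sqrt{11} \approx -33659.0 + 66.333 i$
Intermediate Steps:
$z{\left(Z \right)} = - 10 Z$ ($z{\left(Z \right)} = 2 Z \left(-5\right) = - 10 Z$)
$-33659 - z{\left(\sqrt{-26 - 18} \right)} = -33659 - - 10 \sqrt{-26 - 18} = -33659 - - 10 \sqrt{-44} = -33659 - - 10 \cdot 2 i \sqrt{11} = -33659 - - 20 i \sqrt{11} = -33659 + 20 i \sqrt{11}$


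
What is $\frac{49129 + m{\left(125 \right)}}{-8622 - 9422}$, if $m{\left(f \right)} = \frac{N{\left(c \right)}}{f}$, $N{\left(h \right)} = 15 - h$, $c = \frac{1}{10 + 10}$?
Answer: $- \frac{122822799}{45110000} \approx -2.7227$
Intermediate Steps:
$c = \frac{1}{20} \approx 0.05$
$m{\left(f \right)} = \frac{299}{20 f}$ ($m{\left(f \right)} = \frac{15 - \frac{1}{20}}{f} = \frac{299}{20 f}$)
$\frac{49129 + m{\left(125 \right)}}{-8622 - 9422} = \frac{49129 + \frac{299}{20 \cdot 125}}{-8622 - 9422} = \frac{49129 + \frac{299}{20} \cdot \frac{1}{125}}{-18044} = \left(49129 + \frac{299}{2500}\right) \left(- \frac{1}{18044}\right) = \frac{122822799}{2500} \left(- \frac{1}{18044}\right) = - \frac{122822799}{45110000}$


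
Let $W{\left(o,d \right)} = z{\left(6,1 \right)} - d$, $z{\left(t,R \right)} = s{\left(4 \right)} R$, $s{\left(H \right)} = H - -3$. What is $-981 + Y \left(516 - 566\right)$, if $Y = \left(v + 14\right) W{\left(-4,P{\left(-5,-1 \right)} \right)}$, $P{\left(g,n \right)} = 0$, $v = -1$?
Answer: $-5531$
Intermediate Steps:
$s{\left(H \right)} = 3 + H$ ($s{\left(H \right)} = H + 3 = 3 + H$)
$z{\left(t,R \right)} = 7 R$ ($z{\left(t,R \right)} = \left(3 + 4\right) R = 7 R$)
$W{\left(o,d \right)} = 7 - d$ ($W{\left(o,d \right)} = 7 \cdot 1 - d = 7 - d$)
$Y = 91$ ($Y = \left(-1 + 14\right) \left(7 - 0\right) = 13 \left(7 + 0\right) = 13 \cdot 7 = 91$)
$-981 + Y \left(516 - 566\right) = -981 + 91 \left(516 - 566\right) = -981 + 91 \left(-50\right) = -981 - 4550 = -5531$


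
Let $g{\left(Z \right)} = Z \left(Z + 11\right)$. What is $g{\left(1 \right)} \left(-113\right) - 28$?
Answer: $-1384$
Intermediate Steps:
$g{\left(Z \right)} = Z \left(11 + Z\right)$
$g{\left(1 \right)} \left(-113\right) - 28 = 1 \left(11 + 1\right) \left(-113\right) - 28 = 1 \cdot 12 \left(-113\right) - 28 = 12 \left(-113\right) - 28 = -1356 - 28 = -1384$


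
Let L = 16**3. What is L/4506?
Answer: 2048/2253 ≈ 0.90901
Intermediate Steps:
L = 4096
L/4506 = 4096/4506 = 4096*(1/4506) = 2048/2253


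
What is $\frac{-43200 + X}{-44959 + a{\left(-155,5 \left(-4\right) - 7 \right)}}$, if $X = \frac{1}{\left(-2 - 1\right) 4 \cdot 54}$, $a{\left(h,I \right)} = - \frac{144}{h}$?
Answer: $\frac{4339008155}{4515588648} \approx 0.9609$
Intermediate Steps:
$X = - \frac{1}{648}$ ($X = \frac{1}{\left(-3\right) 4 \cdot 54} = \frac{1}{\left(-12\right) 54} = \frac{1}{-648} = - \frac{1}{648} \approx -0.0015432$)
$\frac{-43200 + X}{-44959 + a{\left(-155,5 \left(-4\right) - 7 \right)}} = \frac{-43200 - \frac{1}{648}}{-44959 - \frac{144}{-155}} = - \frac{27993601}{648 \left(-44959 - - \frac{144}{155}\right)} = - \frac{27993601}{648 \left(-44959 + \frac{144}{155}\right)} = - \frac{27993601}{648 \left(- \frac{6968501}{155}\right)} = \left(- \frac{27993601}{648}\right) \left(- \frac{155}{6968501}\right) = \frac{4339008155}{4515588648}$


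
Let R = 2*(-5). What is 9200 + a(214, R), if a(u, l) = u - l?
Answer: 9424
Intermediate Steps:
R = -10
9200 + a(214, R) = 9200 + (214 - 1*(-10)) = 9200 + (214 + 10) = 9200 + 224 = 9424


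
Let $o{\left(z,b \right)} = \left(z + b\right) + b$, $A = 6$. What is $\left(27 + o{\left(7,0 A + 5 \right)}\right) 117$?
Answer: $5148$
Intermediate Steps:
$o{\left(z,b \right)} = z + 2 b$ ($o{\left(z,b \right)} = \left(b + z\right) + b = z + 2 b$)
$\left(27 + o{\left(7,0 A + 5 \right)}\right) 117 = \left(27 + \left(7 + 2 \left(0 \cdot 6 + 5\right)\right)\right) 117 = \left(27 + \left(7 + 2 \left(0 + 5\right)\right)\right) 117 = \left(27 + \left(7 + 2 \cdot 5\right)\right) 117 = \left(27 + \left(7 + 10\right)\right) 117 = \left(27 + 17\right) 117 = 44 \cdot 117 = 5148$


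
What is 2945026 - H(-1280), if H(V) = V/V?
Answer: 2945025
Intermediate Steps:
H(V) = 1
2945026 - H(-1280) = 2945026 - 1*1 = 2945026 - 1 = 2945025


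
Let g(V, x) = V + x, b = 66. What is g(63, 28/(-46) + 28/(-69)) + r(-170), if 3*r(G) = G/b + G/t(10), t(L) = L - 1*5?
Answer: 113380/2277 ≈ 49.794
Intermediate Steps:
t(L) = -5 + L (t(L) = L - 5 = -5 + L)
r(G) = 71*G/990 (r(G) = (G/66 + G/(-5 + 10))/3 = (G*(1/66) + G/5)/3 = (G/66 + G*(⅕))/3 = (G/66 + G/5)/3 = (71*G/330)/3 = 71*G/990)
g(63, 28/(-46) + 28/(-69)) + r(-170) = (63 + (28/(-46) + 28/(-69))) + (71/990)*(-170) = (63 + (28*(-1/46) + 28*(-1/69))) - 1207/99 = (63 + (-14/23 - 28/69)) - 1207/99 = (63 - 70/69) - 1207/99 = 4277/69 - 1207/99 = 113380/2277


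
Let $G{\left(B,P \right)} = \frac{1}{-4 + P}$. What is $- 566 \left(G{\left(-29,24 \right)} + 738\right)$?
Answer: $- \frac{4177363}{10} \approx -4.1774 \cdot 10^{5}$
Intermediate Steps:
$- 566 \left(G{\left(-29,24 \right)} + 738\right) = - 566 \left(\frac{1}{-4 + 24} + 738\right) = - 566 \left(\frac{1}{20} + 738\right) = \left(-566\right) \frac{14761}{20} = - \frac{4177363}{10}$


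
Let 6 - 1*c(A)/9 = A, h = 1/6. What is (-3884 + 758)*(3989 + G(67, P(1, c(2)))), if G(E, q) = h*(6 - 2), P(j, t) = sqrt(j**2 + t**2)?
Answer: -12471698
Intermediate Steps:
h = 1/6 ≈ 0.16667
c(A) = 54 - 9*A
G(E, q) = 2/3 (G(E, q) = (6 - 2)/6 = (1/6)*4 = 2/3)
(-3884 + 758)*(3989 + G(67, P(1, c(2)))) = (-3884 + 758)*(3989 + 2/3) = -3126*11969/3 = -12471698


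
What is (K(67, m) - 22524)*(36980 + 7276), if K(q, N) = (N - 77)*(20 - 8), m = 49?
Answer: -1011692160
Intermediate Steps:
K(q, N) = -924 + 12*N (K(q, N) = (-77 + N)*12 = -924 + 12*N)
(K(67, m) - 22524)*(36980 + 7276) = ((-924 + 12*49) - 22524)*(36980 + 7276) = ((-924 + 588) - 22524)*44256 = (-336 - 22524)*44256 = -22860*44256 = -1011692160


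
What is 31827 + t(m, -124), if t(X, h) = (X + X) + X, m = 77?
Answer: 32058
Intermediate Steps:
t(X, h) = 3*X (t(X, h) = 2*X + X = 3*X)
31827 + t(m, -124) = 31827 + 3*77 = 31827 + 231 = 32058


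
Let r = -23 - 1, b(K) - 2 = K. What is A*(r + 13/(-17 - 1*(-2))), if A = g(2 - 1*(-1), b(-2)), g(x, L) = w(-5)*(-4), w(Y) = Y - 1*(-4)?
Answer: -1492/15 ≈ -99.467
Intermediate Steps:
b(K) = 2 + K
w(Y) = 4 + Y (w(Y) = Y + 4 = 4 + Y)
g(x, L) = 4 (g(x, L) = (4 - 5)*(-4) = -1*(-4) = 4)
A = 4
r = -24
A*(r + 13/(-17 - 1*(-2))) = 4*(-24 + 13/(-17 - 1*(-2))) = 4*(-24 + 13/(-17 + 2)) = 4*(-24 + 13/(-15)) = 4*(-24 + 13*(-1/15)) = 4*(-24 - 13/15) = 4*(-373/15) = -1492/15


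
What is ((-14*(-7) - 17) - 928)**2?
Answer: 717409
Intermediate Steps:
((-14*(-7) - 17) - 928)**2 = ((98 - 17) - 928)**2 = (81 - 928)**2 = (-847)**2 = 717409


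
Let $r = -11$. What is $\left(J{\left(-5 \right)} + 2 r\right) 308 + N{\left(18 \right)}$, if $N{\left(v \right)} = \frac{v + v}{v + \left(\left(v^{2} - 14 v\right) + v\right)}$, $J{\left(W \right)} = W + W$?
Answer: $- \frac{29567}{3} \approx -9855.7$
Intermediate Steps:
$J{\left(W \right)} = 2 W$
$N{\left(v \right)} = \frac{2 v}{v^{2} - 12 v}$ ($N{\left(v \right)} = \frac{2 v}{v + \left(v^{2} - 13 v\right)} = \frac{2 v}{v^{2} - 12 v}$)
$\left(J{\left(-5 \right)} + 2 r\right) 308 + N{\left(18 \right)} = \left(2 \left(-5\right) + 2 \left(-11\right)\right) 308 + \frac{2}{-12 + 18} = \left(-10 - 22\right) 308 + \frac{2}{6} = \left(-32\right) 308 + 2 \cdot \frac{1}{6} = -9856 + \frac{1}{3} = - \frac{29567}{3}$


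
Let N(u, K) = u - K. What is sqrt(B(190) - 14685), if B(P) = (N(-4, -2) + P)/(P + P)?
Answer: 2*I*sqrt(33131915)/95 ≈ 121.18*I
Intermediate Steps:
B(P) = (-2 + P)/(2*P) (B(P) = ((-4 - 1*(-2)) + P)/(P + P) = ((-4 + 2) + P)/((2*P)) = (-2 + P)*(1/(2*P)) = (-2 + P)/(2*P))
sqrt(B(190) - 14685) = sqrt((1/2)*(-2 + 190)/190 - 14685) = sqrt((1/2)*(1/190)*188 - 14685) = sqrt(47/95 - 14685) = sqrt(-1395028/95) = 2*I*sqrt(33131915)/95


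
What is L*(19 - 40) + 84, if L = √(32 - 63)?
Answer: 84 - 21*I*√31 ≈ 84.0 - 116.92*I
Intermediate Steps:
L = I*√31 (L = √(-31) = I*√31 ≈ 5.5678*I)
L*(19 - 40) + 84 = (I*√31)*(19 - 40) + 84 = (I*√31)*(-21) + 84 = -21*I*√31 + 84 = 84 - 21*I*√31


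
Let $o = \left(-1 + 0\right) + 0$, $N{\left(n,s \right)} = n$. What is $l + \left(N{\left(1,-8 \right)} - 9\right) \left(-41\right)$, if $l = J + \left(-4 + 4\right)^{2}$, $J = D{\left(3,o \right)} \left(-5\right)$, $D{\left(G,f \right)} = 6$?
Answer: $298$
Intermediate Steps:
$o = -1$ ($o = -1 + 0 = -1$)
$J = -30$ ($J = 6 \left(-5\right) = -30$)
$l = -30$ ($l = -30 + \left(-4 + 4\right)^{2} = -30 + 0^{2} = -30 + 0 = -30$)
$l + \left(N{\left(1,-8 \right)} - 9\right) \left(-41\right) = -30 + \left(1 - 9\right) \left(-41\right) = -30 - -328 = -30 + 328 = 298$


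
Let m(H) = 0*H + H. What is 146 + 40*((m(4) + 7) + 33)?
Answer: 1906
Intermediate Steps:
m(H) = H (m(H) = 0 + H = H)
146 + 40*((m(4) + 7) + 33) = 146 + 40*((4 + 7) + 33) = 146 + 40*(11 + 33) = 146 + 40*44 = 146 + 1760 = 1906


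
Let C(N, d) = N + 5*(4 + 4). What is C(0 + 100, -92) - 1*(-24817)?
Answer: 24957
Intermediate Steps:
C(N, d) = 40 + N (C(N, d) = N + 5*8 = N + 40 = 40 + N)
C(0 + 100, -92) - 1*(-24817) = (40 + (0 + 100)) - 1*(-24817) = (40 + 100) + 24817 = 140 + 24817 = 24957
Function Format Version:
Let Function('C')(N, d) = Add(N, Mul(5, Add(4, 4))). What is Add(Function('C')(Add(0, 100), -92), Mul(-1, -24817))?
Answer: 24957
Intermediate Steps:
Function('C')(N, d) = Add(40, N) (Function('C')(N, d) = Add(N, Mul(5, 8)) = Add(N, 40) = Add(40, N))
Add(Function('C')(Add(0, 100), -92), Mul(-1, -24817)) = Add(Add(40, Add(0, 100)), Mul(-1, -24817)) = Add(Add(40, 100), 24817) = Add(140, 24817) = 24957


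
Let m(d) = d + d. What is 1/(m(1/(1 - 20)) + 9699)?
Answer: 19/184279 ≈ 0.00010310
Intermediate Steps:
m(d) = 2*d
1/(m(1/(1 - 20)) + 9699) = 1/(2/(1 - 20) + 9699) = 1/(2/(-19) + 9699) = 1/(2*(-1/19) + 9699) = 1/(-2/19 + 9699) = 1/(184279/19) = 19/184279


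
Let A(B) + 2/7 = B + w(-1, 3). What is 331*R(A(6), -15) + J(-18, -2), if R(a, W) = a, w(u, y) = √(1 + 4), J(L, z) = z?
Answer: 13226/7 + 331*√5 ≈ 2629.6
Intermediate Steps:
w(u, y) = √5
A(B) = -2/7 + B + √5 (A(B) = -2/7 + (B + √5) = -2/7 + B + √5)
331*R(A(6), -15) + J(-18, -2) = 331*(-2/7 + 6 + √5) - 2 = 331*(40/7 + √5) - 2 = (13240/7 + 331*√5) - 2 = 13226/7 + 331*√5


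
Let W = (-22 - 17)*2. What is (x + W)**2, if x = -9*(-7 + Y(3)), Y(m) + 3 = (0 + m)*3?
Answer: 4761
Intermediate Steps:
Y(m) = -3 + 3*m (Y(m) = -3 + (0 + m)*3 = -3 + m*3 = -3 + 3*m)
W = -78 (W = -39*2 = -78)
x = 9 (x = -9*(-7 + (-3 + 3*3)) = -9*(-7 + (-3 + 9)) = -9*(-7 + 6) = -9*(-1) = 9)
(x + W)**2 = (9 - 78)**2 = (-69)**2 = 4761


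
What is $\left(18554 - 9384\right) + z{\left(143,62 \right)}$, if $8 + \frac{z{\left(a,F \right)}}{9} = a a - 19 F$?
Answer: $182537$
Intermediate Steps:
$z{\left(a,F \right)} = -72 - 171 F + 9 a^{2}$ ($z{\left(a,F \right)} = -72 + 9 \left(a a - 19 F\right) = -72 + 9 \left(a^{2} - 19 F\right) = -72 - \left(- 9 a^{2} + 171 F\right) = -72 - 171 F + 9 a^{2}$)
$\left(18554 - 9384\right) + z{\left(143,62 \right)} = \left(18554 - 9384\right) - \left(10674 - 184041\right) = \left(18554 - 9384\right) - -173367 = 9170 + 173367 = 182537$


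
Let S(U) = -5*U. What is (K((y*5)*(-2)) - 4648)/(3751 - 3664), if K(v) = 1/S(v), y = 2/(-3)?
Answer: -464803/8700 ≈ -53.426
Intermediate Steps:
y = -2/3 (y = 2*(-1/3) = -2/3 ≈ -0.66667)
K(v) = -1/(5*v) (K(v) = 1/(-5*v) = -1/(5*v))
(K((y*5)*(-2)) - 4648)/(3751 - 3664) = (-1/(5*(-2/3*5*(-2))) - 4648)/(3751 - 3664) = (-1/(5*((-10/3*(-2)))) - 4648)/87 = (-1/(5*20/3) - 4648)*(1/87) = (-1/5*3/20 - 4648)*(1/87) = (-3/100 - 4648)*(1/87) = -464803/100*1/87 = -464803/8700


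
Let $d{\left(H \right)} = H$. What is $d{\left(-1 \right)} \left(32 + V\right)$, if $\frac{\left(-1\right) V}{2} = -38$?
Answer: $-108$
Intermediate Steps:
$V = 76$ ($V = \left(-2\right) \left(-38\right) = 76$)
$d{\left(-1 \right)} \left(32 + V\right) = - (32 + 76) = \left(-1\right) 108 = -108$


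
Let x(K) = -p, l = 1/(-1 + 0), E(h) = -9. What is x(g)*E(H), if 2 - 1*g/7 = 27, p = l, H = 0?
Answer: -9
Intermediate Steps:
l = -1 (l = 1/(-1) = -1)
p = -1
g = -175 (g = 14 - 7*27 = 14 - 189 = -175)
x(K) = 1 (x(K) = -1*(-1) = 1)
x(g)*E(H) = 1*(-9) = -9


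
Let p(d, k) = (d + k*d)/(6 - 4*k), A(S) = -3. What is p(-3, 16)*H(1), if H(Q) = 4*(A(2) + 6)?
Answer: 306/29 ≈ 10.552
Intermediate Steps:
p(d, k) = (d + d*k)/(6 - 4*k)
H(Q) = 12 (H(Q) = 4*(-3 + 6) = 4*3 = 12)
p(-3, 16)*H(1) = -1*(-3)*(1 + 16)/(-6 + 4*16)*12 = -1*(-3)*17/(-6 + 64)*12 = -1*(-3)*17/58*12 = -1*(-3)*1/58*17*12 = (51/58)*12 = 306/29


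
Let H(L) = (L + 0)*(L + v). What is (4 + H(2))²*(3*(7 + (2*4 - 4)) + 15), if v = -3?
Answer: 192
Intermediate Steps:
H(L) = L*(-3 + L) (H(L) = (L + 0)*(L - 3) = L*(-3 + L))
(4 + H(2))²*(3*(7 + (2*4 - 4)) + 15) = (4 + 2*(-3 + 2))²*(3*(7 + (2*4 - 4)) + 15) = (4 + 2*(-1))²*(3*(7 + (8 - 4)) + 15) = (4 - 2)²*(3*(7 + 4) + 15) = 2²*(3*11 + 15) = 4*(33 + 15) = 4*48 = 192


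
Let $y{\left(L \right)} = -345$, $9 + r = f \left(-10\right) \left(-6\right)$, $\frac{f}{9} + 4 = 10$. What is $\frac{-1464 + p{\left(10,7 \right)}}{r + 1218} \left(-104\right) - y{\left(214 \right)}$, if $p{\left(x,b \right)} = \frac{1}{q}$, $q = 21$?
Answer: $\frac{35430277}{93429} \approx 379.22$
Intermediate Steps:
$f = 54$ ($f = -36 + 9 \cdot 10 = -36 + 90 = 54$)
$r = 3231$ ($r = -9 + 54 \left(-10\right) \left(-6\right) = -9 - -3240 = -9 + 3240 = 3231$)
$p{\left(x,b \right)} = \frac{1}{21}$
$\frac{-1464 + p{\left(10,7 \right)}}{r + 1218} \left(-104\right) - y{\left(214 \right)} = \frac{-1464 + \frac{1}{21}}{3231 + 1218} \left(-104\right) - -345 = - \frac{30743}{21 \cdot 4449} \left(-104\right) + 345 = \left(- \frac{30743}{21}\right) \frac{1}{4449} \left(-104\right) + 345 = \left(- \frac{30743}{93429}\right) \left(-104\right) + 345 = \frac{3197272}{93429} + 345 = \frac{35430277}{93429}$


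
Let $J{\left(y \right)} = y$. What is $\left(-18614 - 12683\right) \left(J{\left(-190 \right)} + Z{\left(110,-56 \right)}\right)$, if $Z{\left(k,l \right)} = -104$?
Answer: $9201318$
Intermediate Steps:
$\left(-18614 - 12683\right) \left(J{\left(-190 \right)} + Z{\left(110,-56 \right)}\right) = \left(-18614 - 12683\right) \left(-190 - 104\right) = \left(-31297\right) \left(-294\right) = 9201318$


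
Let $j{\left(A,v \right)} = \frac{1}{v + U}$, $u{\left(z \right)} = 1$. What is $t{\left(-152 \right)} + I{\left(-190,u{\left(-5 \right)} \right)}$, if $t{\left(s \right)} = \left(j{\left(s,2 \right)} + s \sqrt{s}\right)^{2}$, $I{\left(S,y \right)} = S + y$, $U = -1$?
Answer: $-3511996 - 608 i \sqrt{38} \approx -3.512 \cdot 10^{6} - 3748.0 i$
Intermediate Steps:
$j{\left(A,v \right)} = \frac{1}{-1 + v}$ ($j{\left(A,v \right)} = \frac{1}{v - 1} = \frac{1}{-1 + v}$)
$t{\left(s \right)} = \left(1 + s^{\frac{3}{2}}\right)^{2}$ ($t{\left(s \right)} = \left(\frac{1}{-1 + 2} + s \sqrt{s}\right)^{2} = \left(1^{-1} + s^{\frac{3}{2}}\right)^{2} = \left(1 + s^{\frac{3}{2}}\right)^{2}$)
$t{\left(-152 \right)} + I{\left(-190,u{\left(-5 \right)} \right)} = \left(1 + \left(-152\right)^{\frac{3}{2}}\right)^{2} + \left(-190 + 1\right) = \left(1 - 304 i \sqrt{38}\right)^{2} - 189 = -189 + \left(1 - 304 i \sqrt{38}\right)^{2}$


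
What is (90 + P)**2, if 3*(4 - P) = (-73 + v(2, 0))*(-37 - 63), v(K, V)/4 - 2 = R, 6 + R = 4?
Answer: 49252324/9 ≈ 5.4725e+6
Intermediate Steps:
R = -2 (R = -6 + 4 = -2)
v(K, V) = 0 (v(K, V) = 8 + 4*(-2) = 8 - 8 = 0)
P = -7288/3 (P = 4 - (-73 + 0)*(-37 - 63)/3 = 4 - (-73)*(-100)/3 = 4 - 1/3*7300 = 4 - 7300/3 = -7288/3 ≈ -2429.3)
(90 + P)**2 = (90 - 7288/3)**2 = (-7018/3)**2 = 49252324/9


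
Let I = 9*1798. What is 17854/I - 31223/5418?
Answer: -7565141/1623594 ≈ -4.6595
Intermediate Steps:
I = 16182
17854/I - 31223/5418 = 17854/16182 - 31223/5418 = 17854*(1/16182) - 31223*1/5418 = 8927/8091 - 31223/5418 = -7565141/1623594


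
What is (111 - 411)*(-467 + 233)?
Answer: 70200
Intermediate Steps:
(111 - 411)*(-467 + 233) = -300*(-234) = 70200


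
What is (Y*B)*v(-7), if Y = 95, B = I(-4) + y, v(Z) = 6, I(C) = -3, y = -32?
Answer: -19950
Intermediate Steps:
B = -35 (B = -3 - 32 = -35)
(Y*B)*v(-7) = (95*(-35))*6 = -3325*6 = -19950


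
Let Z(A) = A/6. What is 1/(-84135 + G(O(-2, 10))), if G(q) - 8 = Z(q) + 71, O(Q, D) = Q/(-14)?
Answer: -42/3530351 ≈ -1.1897e-5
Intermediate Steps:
O(Q, D) = -Q/14 (O(Q, D) = Q*(-1/14) = -Q/14)
Z(A) = A/6 (Z(A) = A*(⅙) = A/6)
G(q) = 79 + q/6 (G(q) = 8 + (q/6 + 71) = 8 + (71 + q/6) = 79 + q/6)
1/(-84135 + G(O(-2, 10))) = 1/(-84135 + (79 + (-1/14*(-2))/6)) = 1/(-84135 + (79 + (⅙)*(⅐))) = 1/(-84135 + (79 + 1/42)) = 1/(-84135 + 3319/42) = 1/(-3530351/42) = -42/3530351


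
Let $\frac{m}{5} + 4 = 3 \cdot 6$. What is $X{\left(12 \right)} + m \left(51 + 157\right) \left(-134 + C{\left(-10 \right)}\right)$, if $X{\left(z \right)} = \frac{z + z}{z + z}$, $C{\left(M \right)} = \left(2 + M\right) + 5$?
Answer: $-1994719$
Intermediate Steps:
$C{\left(M \right)} = 7 + M$
$X{\left(z \right)} = 1$ ($X{\left(z \right)} = \frac{2 z}{2 z} = 2 z \frac{1}{2 z} = 1$)
$m = 70$ ($m = -20 + 5 \cdot 3 \cdot 6 = -20 + 5 \cdot 18 = -20 + 90 = 70$)
$X{\left(12 \right)} + m \left(51 + 157\right) \left(-134 + C{\left(-10 \right)}\right) = 1 + 70 \left(51 + 157\right) \left(-134 + \left(7 - 10\right)\right) = 1 + 70 \cdot 208 \left(-134 - 3\right) = 1 + 70 \cdot 208 \left(-137\right) = 1 + 70 \left(-28496\right) = 1 - 1994720 = -1994719$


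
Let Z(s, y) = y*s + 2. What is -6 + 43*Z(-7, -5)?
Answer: 1585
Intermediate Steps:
Z(s, y) = 2 + s*y (Z(s, y) = s*y + 2 = 2 + s*y)
-6 + 43*Z(-7, -5) = -6 + 43*(2 - 7*(-5)) = -6 + 43*(2 + 35) = -6 + 43*37 = -6 + 1591 = 1585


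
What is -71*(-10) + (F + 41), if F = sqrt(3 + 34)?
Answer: 751 + sqrt(37) ≈ 757.08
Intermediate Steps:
F = sqrt(37) ≈ 6.0828
-71*(-10) + (F + 41) = -71*(-10) + (sqrt(37) + 41) = 710 + (41 + sqrt(37)) = 751 + sqrt(37)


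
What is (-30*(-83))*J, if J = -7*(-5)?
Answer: 87150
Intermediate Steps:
J = 35
(-30*(-83))*J = -30*(-83)*35 = 2490*35 = 87150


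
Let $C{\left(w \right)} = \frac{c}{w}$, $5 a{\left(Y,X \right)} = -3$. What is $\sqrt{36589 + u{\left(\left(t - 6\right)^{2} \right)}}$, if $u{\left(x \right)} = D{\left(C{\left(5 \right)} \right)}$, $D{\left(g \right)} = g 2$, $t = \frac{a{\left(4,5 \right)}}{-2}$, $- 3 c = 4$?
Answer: $\frac{\sqrt{8232405}}{15} \approx 191.28$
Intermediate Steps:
$c = - \frac{4}{3}$ ($c = \left(- \frac{1}{3}\right) 4 = - \frac{4}{3} \approx -1.3333$)
$a{\left(Y,X \right)} = - \frac{3}{5}$ ($a{\left(Y,X \right)} = \frac{1}{5} \left(-3\right) = - \frac{3}{5}$)
$t = \frac{3}{10}$ ($t = - \frac{3}{5 \left(-2\right)} = \left(- \frac{3}{5}\right) \left(- \frac{1}{2}\right) = \frac{3}{10} \approx 0.3$)
$C{\left(w \right)} = - \frac{4}{3 w}$
$D{\left(g \right)} = 2 g$
$u{\left(x \right)} = - \frac{8}{15}$ ($u{\left(x \right)} = 2 \left(- \frac{4}{3 \cdot 5}\right) = 2 \left(\left(- \frac{4}{3}\right) \frac{1}{5}\right) = 2 \left(- \frac{4}{15}\right) = - \frac{8}{15}$)
$\sqrt{36589 + u{\left(\left(t - 6\right)^{2} \right)}} = \sqrt{36589 - \frac{8}{15}} = \sqrt{\frac{548827}{15}} = \frac{\sqrt{8232405}}{15}$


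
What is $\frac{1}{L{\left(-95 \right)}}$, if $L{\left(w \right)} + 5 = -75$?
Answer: $- \frac{1}{80} \approx -0.0125$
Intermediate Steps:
$L{\left(w \right)} = -80$ ($L{\left(w \right)} = -5 - 75 = -80$)
$\frac{1}{L{\left(-95 \right)}} = \frac{1}{-80} = - \frac{1}{80}$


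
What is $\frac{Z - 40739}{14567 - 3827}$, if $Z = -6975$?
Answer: $- \frac{23857}{5370} \approx -4.4426$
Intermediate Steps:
$\frac{Z - 40739}{14567 - 3827} = \frac{-6975 - 40739}{14567 - 3827} = - \frac{47714}{10740} = \left(-47714\right) \frac{1}{10740} = - \frac{23857}{5370}$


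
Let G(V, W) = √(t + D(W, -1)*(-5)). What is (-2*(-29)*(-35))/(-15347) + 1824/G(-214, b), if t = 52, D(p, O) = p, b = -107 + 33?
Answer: 2030/15347 + 912*√422/211 ≈ 88.923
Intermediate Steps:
b = -74
G(V, W) = √(52 - 5*W) (G(V, W) = √(52 + W*(-5)) = √(52 - 5*W))
(-2*(-29)*(-35))/(-15347) + 1824/G(-214, b) = (-2*(-29)*(-35))/(-15347) + 1824/(√(52 - 5*(-74))) = (58*(-35))*(-1/15347) + 1824/(√(52 + 370)) = -2030*(-1/15347) + 1824/(√422) = 2030/15347 + 1824*(√422/422) = 2030/15347 + 912*√422/211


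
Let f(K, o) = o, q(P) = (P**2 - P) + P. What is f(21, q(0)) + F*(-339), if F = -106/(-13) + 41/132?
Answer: -1641325/572 ≈ -2869.4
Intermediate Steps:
q(P) = P**2
F = 14525/1716 (F = -106*(-1/13) + 41*(1/132) = 106/13 + 41/132 = 14525/1716 ≈ 8.4644)
f(21, q(0)) + F*(-339) = 0**2 + (14525/1716)*(-339) = 0 - 1641325/572 = -1641325/572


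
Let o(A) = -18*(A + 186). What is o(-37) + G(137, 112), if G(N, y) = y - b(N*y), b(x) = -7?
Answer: -2563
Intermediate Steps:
G(N, y) = 7 + y (G(N, y) = y - 1*(-7) = y + 7 = 7 + y)
o(A) = -3348 - 18*A (o(A) = -18*(186 + A) = -3348 - 18*A)
o(-37) + G(137, 112) = (-3348 - 18*(-37)) + (7 + 112) = (-3348 + 666) + 119 = -2682 + 119 = -2563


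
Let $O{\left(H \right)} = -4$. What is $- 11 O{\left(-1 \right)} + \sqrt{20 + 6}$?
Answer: $44 + \sqrt{26} \approx 49.099$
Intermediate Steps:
$- 11 O{\left(-1 \right)} + \sqrt{20 + 6} = \left(-11\right) \left(-4\right) + \sqrt{20 + 6} = 44 + \sqrt{26}$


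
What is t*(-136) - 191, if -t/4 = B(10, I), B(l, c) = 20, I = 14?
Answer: 10689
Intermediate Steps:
t = -80 (t = -4*20 = -80)
t*(-136) - 191 = -80*(-136) - 191 = 10880 - 191 = 10689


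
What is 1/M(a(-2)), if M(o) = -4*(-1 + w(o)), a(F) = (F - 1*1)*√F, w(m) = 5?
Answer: -1/16 ≈ -0.062500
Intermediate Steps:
a(F) = √F*(-1 + F) (a(F) = (F - 1)*√F = (-1 + F)*√F = √F*(-1 + F))
M(o) = -16 (M(o) = -4*(-1 + 5) = -4*4 = -16)
1/M(a(-2)) = 1/(-16) = -1/16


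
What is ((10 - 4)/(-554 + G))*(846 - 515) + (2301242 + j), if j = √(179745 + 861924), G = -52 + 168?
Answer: 167990335/73 + 3*√115741 ≈ 2.3023e+6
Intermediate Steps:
G = 116
j = 3*√115741 (j = √1041669 = 3*√115741 ≈ 1020.6)
((10 - 4)/(-554 + G))*(846 - 515) + (2301242 + j) = ((10 - 4)/(-554 + 116))*(846 - 515) + (2301242 + 3*√115741) = (6/(-438))*331 + (2301242 + 3*√115741) = (6*(-1/438))*331 + (2301242 + 3*√115741) = -1/73*331 + (2301242 + 3*√115741) = -331/73 + (2301242 + 3*√115741) = 167990335/73 + 3*√115741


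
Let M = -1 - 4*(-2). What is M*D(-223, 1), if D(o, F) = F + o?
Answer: -1554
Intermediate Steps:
M = 7 (M = -1 + 8 = 7)
M*D(-223, 1) = 7*(1 - 223) = 7*(-222) = -1554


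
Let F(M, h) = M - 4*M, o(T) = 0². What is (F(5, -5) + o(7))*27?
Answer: -405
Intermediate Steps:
o(T) = 0
F(M, h) = -3*M
(F(5, -5) + o(7))*27 = (-3*5 + 0)*27 = (-15 + 0)*27 = -15*27 = -405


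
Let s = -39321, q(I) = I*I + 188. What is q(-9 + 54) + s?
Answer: -37108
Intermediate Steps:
q(I) = 188 + I² (q(I) = I² + 188 = 188 + I²)
q(-9 + 54) + s = (188 + (-9 + 54)²) - 39321 = (188 + 45²) - 39321 = (188 + 2025) - 39321 = 2213 - 39321 = -37108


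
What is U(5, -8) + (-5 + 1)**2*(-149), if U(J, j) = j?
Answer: -2392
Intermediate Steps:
U(5, -8) + (-5 + 1)**2*(-149) = -8 + (-5 + 1)**2*(-149) = -8 + (-4)**2*(-149) = -8 + 16*(-149) = -8 - 2384 = -2392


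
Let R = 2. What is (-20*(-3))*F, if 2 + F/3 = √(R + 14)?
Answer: 360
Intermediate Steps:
F = 6 (F = -6 + 3*√(2 + 14) = -6 + 3*√16 = -6 + 3*4 = -6 + 12 = 6)
(-20*(-3))*F = -20*(-3)*6 = 60*6 = 360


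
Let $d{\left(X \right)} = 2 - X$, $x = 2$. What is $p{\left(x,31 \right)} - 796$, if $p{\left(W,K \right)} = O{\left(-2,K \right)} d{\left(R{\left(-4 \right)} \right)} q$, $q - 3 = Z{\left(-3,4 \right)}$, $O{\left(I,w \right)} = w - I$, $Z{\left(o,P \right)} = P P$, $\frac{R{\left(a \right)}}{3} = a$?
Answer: $7982$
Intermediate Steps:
$R{\left(a \right)} = 3 a$
$Z{\left(o,P \right)} = P^{2}$
$q = 19$ ($q = 3 + 4^{2} = 3 + 16 = 19$)
$p{\left(W,K \right)} = 532 + 266 K$ ($p{\left(W,K \right)} = \left(K - -2\right) \left(2 - 3 \left(-4\right)\right) 19 = \left(K + 2\right) \left(2 - -12\right) 19 = \left(2 + K\right) \left(2 + 12\right) 19 = \left(2 + K\right) 14 \cdot 19 = \left(28 + 14 K\right) 19 = 532 + 266 K$)
$p{\left(x,31 \right)} - 796 = \left(532 + 266 \cdot 31\right) - 796 = \left(532 + 8246\right) - 796 = 8778 - 796 = 7982$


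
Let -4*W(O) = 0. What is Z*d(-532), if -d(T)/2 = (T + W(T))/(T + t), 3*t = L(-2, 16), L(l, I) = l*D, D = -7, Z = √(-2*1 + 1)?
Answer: -228*I/113 ≈ -2.0177*I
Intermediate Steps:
W(O) = 0 (W(O) = -¼*0 = 0)
Z = I (Z = √(-2 + 1) = √(-1) = I ≈ 1.0*I)
L(l, I) = -7*l (L(l, I) = l*(-7) = -7*l)
t = 14/3 (t = (-7*(-2))/3 = (⅓)*14 = 14/3 ≈ 4.6667)
d(T) = -2*T/(14/3 + T) (d(T) = -2*(T + 0)/(T + 14/3) = -2*T/(14/3 + T))
Z*d(-532) = I*(-6*(-532)/(14 + 3*(-532))) = I*(-6*(-532)/(14 - 1596)) = I*(-6*(-532)/(-1582)) = I*(-6*(-532)*(-1/1582)) = I*(-228/113) = -228*I/113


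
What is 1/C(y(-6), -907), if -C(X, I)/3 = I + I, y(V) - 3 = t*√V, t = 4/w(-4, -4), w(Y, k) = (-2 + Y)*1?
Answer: 1/5442 ≈ 0.00018376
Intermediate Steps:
w(Y, k) = -2 + Y
t = -⅔ (t = 4/(-2 - 4) = 4/(-6) = 4*(-⅙) = -⅔ ≈ -0.66667)
y(V) = 3 - 2*√V/3
C(X, I) = -6*I (C(X, I) = -3*(I + I) = -6*I)
1/C(y(-6), -907) = 1/(-6*(-907)) = 1/5442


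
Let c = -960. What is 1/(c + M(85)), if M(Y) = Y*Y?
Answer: 1/6265 ≈ 0.00015962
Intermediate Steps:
M(Y) = Y²
1/(c + M(85)) = 1/(-960 + 85²) = 1/(-960 + 7225) = 1/6265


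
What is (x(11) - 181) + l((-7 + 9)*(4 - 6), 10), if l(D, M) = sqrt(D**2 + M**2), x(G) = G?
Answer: -170 + 2*sqrt(29) ≈ -159.23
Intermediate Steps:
(x(11) - 181) + l((-7 + 9)*(4 - 6), 10) = (11 - 181) + sqrt(((-7 + 9)*(4 - 6))**2 + 10**2) = -170 + sqrt((2*(-2))**2 + 100) = -170 + sqrt((-4)**2 + 100) = -170 + sqrt(16 + 100) = -170 + sqrt(116) = -170 + 2*sqrt(29)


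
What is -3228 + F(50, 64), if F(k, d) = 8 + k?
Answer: -3170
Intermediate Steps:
-3228 + F(50, 64) = -3228 + (8 + 50) = -3228 + 58 = -3170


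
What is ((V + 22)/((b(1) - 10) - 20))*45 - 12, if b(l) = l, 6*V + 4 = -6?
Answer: -1263/29 ≈ -43.552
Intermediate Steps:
V = -5/3 (V = -⅔ + (⅙)*(-6) = -⅔ - 1 = -5/3 ≈ -1.6667)
((V + 22)/((b(1) - 10) - 20))*45 - 12 = ((-5/3 + 22)/((1 - 10) - 20))*45 - 12 = (61/(3*(-9 - 20)))*45 - 12 = ((61/3)/(-29))*45 - 12 = ((61/3)*(-1/29))*45 - 12 = -61/87*45 - 12 = -915/29 - 12 = -1263/29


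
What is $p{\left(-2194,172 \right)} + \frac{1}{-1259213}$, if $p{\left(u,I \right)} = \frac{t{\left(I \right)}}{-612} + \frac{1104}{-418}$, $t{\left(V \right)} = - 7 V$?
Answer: $- \frac{27132294488}{40265854101} \approx -0.67383$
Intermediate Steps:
$p{\left(u,I \right)} = - \frac{552}{209} + \frac{7 I}{612}$ ($p{\left(u,I \right)} = \frac{\left(-7\right) I}{-612} + \frac{1104}{-418} = - 7 I \left(- \frac{1}{612}\right) + 1104 \left(- \frac{1}{418}\right) = \frac{7 I}{612} - \frac{552}{209} = - \frac{552}{209} + \frac{7 I}{612}$)
$p{\left(-2194,172 \right)} + \frac{1}{-1259213} = \left(- \frac{552}{209} + \frac{7}{612} \cdot 172\right) + \frac{1}{-1259213} = \left(- \frac{552}{209} + \frac{301}{153}\right) - \frac{1}{1259213} = - \frac{21547}{31977} - \frac{1}{1259213} = - \frac{27132294488}{40265854101}$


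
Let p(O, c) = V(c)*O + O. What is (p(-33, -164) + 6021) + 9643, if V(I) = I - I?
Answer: 15631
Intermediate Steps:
V(I) = 0
p(O, c) = O (p(O, c) = 0*O + O = 0 + O = O)
(p(-33, -164) + 6021) + 9643 = (-33 + 6021) + 9643 = 5988 + 9643 = 15631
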